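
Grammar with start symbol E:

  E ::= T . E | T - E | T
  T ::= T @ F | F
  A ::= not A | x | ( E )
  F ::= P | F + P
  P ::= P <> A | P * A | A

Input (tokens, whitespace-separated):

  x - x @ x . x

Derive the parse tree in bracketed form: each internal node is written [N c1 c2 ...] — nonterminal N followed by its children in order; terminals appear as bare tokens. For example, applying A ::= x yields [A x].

E
T - E
F - E
P - E
A - E
x - E
x - T . E
x - T @ F . E
x - F @ F . E
x - P @ F . E
x - A @ F . E
x - x @ F . E
x - x @ P . E
x - x @ A . E
x - x @ x . E
x - x @ x . T
x - x @ x . F
x - x @ x . P
x - x @ x . A
x - x @ x . x

[E [T [F [P [A x]]]] - [E [T [T [F [P [A x]]]] @ [F [P [A x]]]] . [E [T [F [P [A x]]]]]]]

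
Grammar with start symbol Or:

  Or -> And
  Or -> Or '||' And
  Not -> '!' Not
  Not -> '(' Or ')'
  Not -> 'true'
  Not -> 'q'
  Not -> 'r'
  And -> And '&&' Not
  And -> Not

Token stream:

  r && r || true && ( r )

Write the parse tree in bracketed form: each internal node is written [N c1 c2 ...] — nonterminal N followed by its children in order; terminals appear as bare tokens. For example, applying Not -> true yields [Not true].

Or
Or || And
And || And
And && Not || And
Not && Not || And
r && Not || And
r && r || And
r && r || And && Not
r && r || Not && Not
r && r || true && Not
r && r || true && ( Or )
r && r || true && ( And )
r && r || true && ( Not )
r && r || true && ( r )

[Or [Or [And [And [Not r]] && [Not r]]] || [And [And [Not true]] && [Not ( [Or [And [Not r]]] )]]]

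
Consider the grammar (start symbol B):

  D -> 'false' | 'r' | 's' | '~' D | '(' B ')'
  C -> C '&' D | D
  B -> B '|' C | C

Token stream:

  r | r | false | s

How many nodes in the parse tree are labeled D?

[B [B [B [B [C [D r]]] | [C [D r]]] | [C [D false]]] | [C [D s]]]

4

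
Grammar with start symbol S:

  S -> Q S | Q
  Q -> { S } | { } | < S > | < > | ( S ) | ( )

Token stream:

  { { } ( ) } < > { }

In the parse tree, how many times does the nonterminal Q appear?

[S [Q { [S [Q { }] [S [Q ( )]]] }] [S [Q < >] [S [Q { }]]]]

5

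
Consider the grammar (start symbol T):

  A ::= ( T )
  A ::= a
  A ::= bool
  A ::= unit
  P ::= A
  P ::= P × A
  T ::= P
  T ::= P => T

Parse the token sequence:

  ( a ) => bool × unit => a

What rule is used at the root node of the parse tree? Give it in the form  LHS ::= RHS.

[T [P [A ( [T [P [A a]]] )]] => [T [P [P [A bool]] × [A unit]] => [T [P [A a]]]]]

T ::= P => T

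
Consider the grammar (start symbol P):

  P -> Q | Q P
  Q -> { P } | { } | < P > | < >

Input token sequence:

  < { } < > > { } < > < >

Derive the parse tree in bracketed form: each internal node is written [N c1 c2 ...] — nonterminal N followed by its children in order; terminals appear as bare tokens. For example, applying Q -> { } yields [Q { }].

P
Q P
< P > P
< Q P > P
< { } P > P
< { } Q > P
< { } < > > P
< { } < > > Q P
< { } < > > { } P
< { } < > > { } Q P
< { } < > > { } < > P
< { } < > > { } < > Q
< { } < > > { } < > < >

[P [Q < [P [Q { }] [P [Q < >]]] >] [P [Q { }] [P [Q < >] [P [Q < >]]]]]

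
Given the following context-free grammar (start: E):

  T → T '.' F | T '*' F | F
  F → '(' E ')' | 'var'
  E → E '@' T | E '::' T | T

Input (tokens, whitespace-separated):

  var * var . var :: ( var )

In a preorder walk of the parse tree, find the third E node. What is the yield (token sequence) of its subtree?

[E [E [T [T [T [F var]] * [F var]] . [F var]]] :: [T [F ( [E [T [F var]]] )]]]

var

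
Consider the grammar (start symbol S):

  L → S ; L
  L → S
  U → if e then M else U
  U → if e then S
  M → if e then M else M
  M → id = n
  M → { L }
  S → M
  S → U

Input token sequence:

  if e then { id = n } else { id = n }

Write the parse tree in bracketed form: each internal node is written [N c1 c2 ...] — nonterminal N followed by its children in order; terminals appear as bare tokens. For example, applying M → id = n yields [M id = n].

S
M
if e then M else M
if e then { L } else M
if e then { S } else M
if e then { M } else M
if e then { id = n } else M
if e then { id = n } else { L }
if e then { id = n } else { S }
if e then { id = n } else { M }
if e then { id = n } else { id = n }

[S [M if e then [M { [L [S [M id = n]]] }] else [M { [L [S [M id = n]]] }]]]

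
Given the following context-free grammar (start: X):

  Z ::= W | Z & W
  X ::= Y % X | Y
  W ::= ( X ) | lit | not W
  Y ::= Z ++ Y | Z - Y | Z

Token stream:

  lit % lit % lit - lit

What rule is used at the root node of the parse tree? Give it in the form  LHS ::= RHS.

X ::= Y % X

[X [Y [Z [W lit]]] % [X [Y [Z [W lit]]] % [X [Y [Z [W lit]] - [Y [Z [W lit]]]]]]]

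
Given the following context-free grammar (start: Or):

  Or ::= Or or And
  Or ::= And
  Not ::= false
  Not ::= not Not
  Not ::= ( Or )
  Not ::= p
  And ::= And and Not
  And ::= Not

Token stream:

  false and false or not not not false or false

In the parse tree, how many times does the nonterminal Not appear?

7

[Or [Or [Or [And [And [Not false]] and [Not false]]] or [And [Not not [Not not [Not not [Not false]]]]]] or [And [Not false]]]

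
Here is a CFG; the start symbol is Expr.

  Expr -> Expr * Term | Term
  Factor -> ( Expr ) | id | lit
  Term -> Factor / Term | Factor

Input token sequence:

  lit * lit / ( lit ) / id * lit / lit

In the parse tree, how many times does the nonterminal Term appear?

[Expr [Expr [Expr [Term [Factor lit]]] * [Term [Factor lit] / [Term [Factor ( [Expr [Term [Factor lit]]] )] / [Term [Factor id]]]]] * [Term [Factor lit] / [Term [Factor lit]]]]

7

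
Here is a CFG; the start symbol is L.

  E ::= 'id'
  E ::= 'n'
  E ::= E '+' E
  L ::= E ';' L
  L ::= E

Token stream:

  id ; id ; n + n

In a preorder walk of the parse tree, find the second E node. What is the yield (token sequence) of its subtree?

[L [E id] ; [L [E id] ; [L [E [E n] + [E n]]]]]

id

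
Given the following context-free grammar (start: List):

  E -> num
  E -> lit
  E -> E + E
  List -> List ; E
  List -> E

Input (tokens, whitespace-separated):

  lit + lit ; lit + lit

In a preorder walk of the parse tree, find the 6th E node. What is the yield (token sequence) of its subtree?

[List [List [E [E lit] + [E lit]]] ; [E [E lit] + [E lit]]]

lit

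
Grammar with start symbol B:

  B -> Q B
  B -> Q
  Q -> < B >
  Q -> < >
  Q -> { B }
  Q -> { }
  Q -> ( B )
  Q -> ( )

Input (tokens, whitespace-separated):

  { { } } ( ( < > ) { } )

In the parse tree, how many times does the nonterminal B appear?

[B [Q { [B [Q { }]] }] [B [Q ( [B [Q ( [B [Q < >]] )] [B [Q { }]]] )]]]

6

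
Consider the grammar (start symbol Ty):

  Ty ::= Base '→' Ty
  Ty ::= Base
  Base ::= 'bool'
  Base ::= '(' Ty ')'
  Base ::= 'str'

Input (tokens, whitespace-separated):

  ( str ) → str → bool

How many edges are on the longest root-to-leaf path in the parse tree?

4

[Ty [Base ( [Ty [Base str]] )] → [Ty [Base str] → [Ty [Base bool]]]]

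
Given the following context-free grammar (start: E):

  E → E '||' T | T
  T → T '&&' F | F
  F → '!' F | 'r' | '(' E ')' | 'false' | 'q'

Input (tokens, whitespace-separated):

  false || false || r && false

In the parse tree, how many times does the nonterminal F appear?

4

[E [E [E [T [F false]]] || [T [F false]]] || [T [T [F r]] && [F false]]]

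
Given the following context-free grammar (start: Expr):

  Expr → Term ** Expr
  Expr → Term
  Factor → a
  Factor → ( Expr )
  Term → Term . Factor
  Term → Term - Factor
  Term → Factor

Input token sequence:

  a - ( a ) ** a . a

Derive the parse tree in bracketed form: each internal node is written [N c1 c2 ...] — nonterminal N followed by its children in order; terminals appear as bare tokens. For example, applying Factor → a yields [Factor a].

[Expr [Term [Term [Factor a]] - [Factor ( [Expr [Term [Factor a]]] )]] ** [Expr [Term [Term [Factor a]] . [Factor a]]]]

Expr
Term ** Expr
Term - Factor ** Expr
Factor - Factor ** Expr
a - Factor ** Expr
a - ( Expr ) ** Expr
a - ( Term ) ** Expr
a - ( Factor ) ** Expr
a - ( a ) ** Expr
a - ( a ) ** Term
a - ( a ) ** Term . Factor
a - ( a ) ** Factor . Factor
a - ( a ) ** a . Factor
a - ( a ) ** a . a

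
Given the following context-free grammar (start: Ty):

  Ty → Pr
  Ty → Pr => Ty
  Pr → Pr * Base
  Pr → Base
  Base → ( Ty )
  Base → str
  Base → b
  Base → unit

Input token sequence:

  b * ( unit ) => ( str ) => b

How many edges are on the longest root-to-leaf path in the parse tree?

7

[Ty [Pr [Pr [Base b]] * [Base ( [Ty [Pr [Base unit]]] )]] => [Ty [Pr [Base ( [Ty [Pr [Base str]]] )]] => [Ty [Pr [Base b]]]]]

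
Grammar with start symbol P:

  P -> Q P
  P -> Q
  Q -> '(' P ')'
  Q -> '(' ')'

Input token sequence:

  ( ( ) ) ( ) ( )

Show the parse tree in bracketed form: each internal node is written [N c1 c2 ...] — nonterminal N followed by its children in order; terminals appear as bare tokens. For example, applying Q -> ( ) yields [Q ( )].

[P [Q ( [P [Q ( )]] )] [P [Q ( )] [P [Q ( )]]]]

P
Q P
( P ) P
( Q ) P
( ( ) ) P
( ( ) ) Q P
( ( ) ) ( ) P
( ( ) ) ( ) Q
( ( ) ) ( ) ( )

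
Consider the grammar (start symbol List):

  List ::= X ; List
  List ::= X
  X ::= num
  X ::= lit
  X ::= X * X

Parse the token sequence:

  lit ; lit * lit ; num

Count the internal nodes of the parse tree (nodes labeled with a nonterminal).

8

[List [X lit] ; [List [X [X lit] * [X lit]] ; [List [X num]]]]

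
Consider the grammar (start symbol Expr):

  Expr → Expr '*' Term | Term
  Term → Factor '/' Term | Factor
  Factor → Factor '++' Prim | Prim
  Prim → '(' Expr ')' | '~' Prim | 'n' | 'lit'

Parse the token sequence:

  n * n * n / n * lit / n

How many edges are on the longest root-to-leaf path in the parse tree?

[Expr [Expr [Expr [Expr [Term [Factor [Prim n]]]] * [Term [Factor [Prim n]]]] * [Term [Factor [Prim n]] / [Term [Factor [Prim n]]]]] * [Term [Factor [Prim lit]] / [Term [Factor [Prim n]]]]]

7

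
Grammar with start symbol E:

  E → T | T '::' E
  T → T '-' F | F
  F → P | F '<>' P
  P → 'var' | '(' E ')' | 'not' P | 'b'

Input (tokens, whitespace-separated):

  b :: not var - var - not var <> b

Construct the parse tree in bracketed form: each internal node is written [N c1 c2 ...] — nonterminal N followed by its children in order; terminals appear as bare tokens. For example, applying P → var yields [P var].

[E [T [F [P b]]] :: [E [T [T [T [F [P not [P var]]]] - [F [P var]]] - [F [F [P not [P var]]] <> [P b]]]]]

E
T :: E
F :: E
P :: E
b :: E
b :: T
b :: T - F
b :: T - F - F
b :: F - F - F
b :: P - F - F
b :: not P - F - F
b :: not var - F - F
b :: not var - P - F
b :: not var - var - F
b :: not var - var - F <> P
b :: not var - var - P <> P
b :: not var - var - not P <> P
b :: not var - var - not var <> P
b :: not var - var - not var <> b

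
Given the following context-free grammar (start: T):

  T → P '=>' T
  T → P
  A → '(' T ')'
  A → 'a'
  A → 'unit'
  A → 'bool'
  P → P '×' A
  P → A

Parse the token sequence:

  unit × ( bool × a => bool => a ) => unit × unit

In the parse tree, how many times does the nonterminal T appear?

5

[T [P [P [A unit]] × [A ( [T [P [P [A bool]] × [A a]] => [T [P [A bool]] => [T [P [A a]]]]] )]] => [T [P [P [A unit]] × [A unit]]]]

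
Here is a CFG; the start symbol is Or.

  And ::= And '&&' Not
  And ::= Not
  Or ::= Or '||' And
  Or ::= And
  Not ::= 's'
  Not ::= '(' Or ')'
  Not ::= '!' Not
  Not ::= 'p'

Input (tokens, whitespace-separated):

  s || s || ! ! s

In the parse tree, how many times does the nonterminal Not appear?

[Or [Or [Or [And [Not s]]] || [And [Not s]]] || [And [Not ! [Not ! [Not s]]]]]

5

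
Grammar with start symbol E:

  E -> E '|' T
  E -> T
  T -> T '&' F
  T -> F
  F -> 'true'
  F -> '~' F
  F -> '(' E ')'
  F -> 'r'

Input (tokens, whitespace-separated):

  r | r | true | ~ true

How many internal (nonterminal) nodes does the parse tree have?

[E [E [E [E [T [F r]]] | [T [F r]]] | [T [F true]]] | [T [F ~ [F true]]]]

13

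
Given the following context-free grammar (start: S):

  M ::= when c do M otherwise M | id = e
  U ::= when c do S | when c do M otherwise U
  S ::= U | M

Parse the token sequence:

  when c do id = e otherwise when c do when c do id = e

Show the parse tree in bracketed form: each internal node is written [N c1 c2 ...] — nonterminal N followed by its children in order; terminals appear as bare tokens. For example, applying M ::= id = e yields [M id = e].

S
U
when c do M otherwise U
when c do id = e otherwise U
when c do id = e otherwise when c do S
when c do id = e otherwise when c do U
when c do id = e otherwise when c do when c do S
when c do id = e otherwise when c do when c do M
when c do id = e otherwise when c do when c do id = e

[S [U when c do [M id = e] otherwise [U when c do [S [U when c do [S [M id = e]]]]]]]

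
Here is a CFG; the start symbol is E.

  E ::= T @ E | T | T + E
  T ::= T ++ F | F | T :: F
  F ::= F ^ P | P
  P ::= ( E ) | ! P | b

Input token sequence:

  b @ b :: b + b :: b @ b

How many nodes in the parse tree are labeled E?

[E [T [F [P b]]] @ [E [T [T [F [P b]]] :: [F [P b]]] + [E [T [T [F [P b]]] :: [F [P b]]] @ [E [T [F [P b]]]]]]]

4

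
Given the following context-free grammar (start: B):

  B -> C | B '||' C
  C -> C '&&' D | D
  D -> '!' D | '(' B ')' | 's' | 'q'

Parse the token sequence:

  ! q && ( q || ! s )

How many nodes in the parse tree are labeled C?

4

[B [C [C [D ! [D q]]] && [D ( [B [B [C [D q]]] || [C [D ! [D s]]]] )]]]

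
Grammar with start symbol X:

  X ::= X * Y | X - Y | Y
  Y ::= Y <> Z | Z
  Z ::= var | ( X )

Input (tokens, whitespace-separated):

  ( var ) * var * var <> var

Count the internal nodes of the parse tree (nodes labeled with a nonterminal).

14

[X [X [X [Y [Z ( [X [Y [Z var]]] )]]] * [Y [Z var]]] * [Y [Y [Z var]] <> [Z var]]]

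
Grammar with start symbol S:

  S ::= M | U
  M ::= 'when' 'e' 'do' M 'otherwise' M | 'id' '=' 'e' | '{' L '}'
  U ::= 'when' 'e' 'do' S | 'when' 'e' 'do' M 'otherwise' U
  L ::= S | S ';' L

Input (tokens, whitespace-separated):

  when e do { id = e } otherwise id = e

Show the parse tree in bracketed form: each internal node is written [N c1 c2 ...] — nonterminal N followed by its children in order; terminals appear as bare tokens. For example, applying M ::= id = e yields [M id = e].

[S [M when e do [M { [L [S [M id = e]]] }] otherwise [M id = e]]]

S
M
when e do M otherwise M
when e do { L } otherwise M
when e do { S } otherwise M
when e do { M } otherwise M
when e do { id = e } otherwise M
when e do { id = e } otherwise id = e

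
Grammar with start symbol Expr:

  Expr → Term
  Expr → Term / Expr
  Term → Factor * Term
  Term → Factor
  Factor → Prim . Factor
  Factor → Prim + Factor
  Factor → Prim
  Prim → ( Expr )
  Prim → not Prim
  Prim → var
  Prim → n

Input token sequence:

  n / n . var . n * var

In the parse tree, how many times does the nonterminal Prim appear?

[Expr [Term [Factor [Prim n]]] / [Expr [Term [Factor [Prim n] . [Factor [Prim var] . [Factor [Prim n]]]] * [Term [Factor [Prim var]]]]]]

5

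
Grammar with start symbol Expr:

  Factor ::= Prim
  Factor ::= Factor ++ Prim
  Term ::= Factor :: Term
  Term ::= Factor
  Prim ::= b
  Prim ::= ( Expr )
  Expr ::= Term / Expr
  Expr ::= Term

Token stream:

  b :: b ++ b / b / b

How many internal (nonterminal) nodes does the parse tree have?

17

[Expr [Term [Factor [Prim b]] :: [Term [Factor [Factor [Prim b]] ++ [Prim b]]]] / [Expr [Term [Factor [Prim b]]] / [Expr [Term [Factor [Prim b]]]]]]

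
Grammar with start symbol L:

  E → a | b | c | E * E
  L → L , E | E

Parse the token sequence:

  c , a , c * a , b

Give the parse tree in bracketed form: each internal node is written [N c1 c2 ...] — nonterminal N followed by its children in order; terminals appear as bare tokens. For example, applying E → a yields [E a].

L
L , E
L , E , E
L , E , E , E
E , E , E , E
c , E , E , E
c , a , E , E
c , a , E * E , E
c , a , c * E , E
c , a , c * a , E
c , a , c * a , b

[L [L [L [L [E c]] , [E a]] , [E [E c] * [E a]]] , [E b]]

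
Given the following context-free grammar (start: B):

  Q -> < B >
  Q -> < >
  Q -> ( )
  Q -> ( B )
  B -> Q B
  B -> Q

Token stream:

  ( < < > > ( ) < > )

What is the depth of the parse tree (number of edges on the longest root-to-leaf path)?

6

[B [Q ( [B [Q < [B [Q < >]] >] [B [Q ( )] [B [Q < >]]]] )]]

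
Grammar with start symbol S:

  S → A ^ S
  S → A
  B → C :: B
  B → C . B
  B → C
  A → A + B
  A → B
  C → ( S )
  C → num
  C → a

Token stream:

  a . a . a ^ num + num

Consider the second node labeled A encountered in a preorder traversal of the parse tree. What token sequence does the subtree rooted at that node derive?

[S [A [B [C a] . [B [C a] . [B [C a]]]]] ^ [S [A [A [B [C num]]] + [B [C num]]]]]

num + num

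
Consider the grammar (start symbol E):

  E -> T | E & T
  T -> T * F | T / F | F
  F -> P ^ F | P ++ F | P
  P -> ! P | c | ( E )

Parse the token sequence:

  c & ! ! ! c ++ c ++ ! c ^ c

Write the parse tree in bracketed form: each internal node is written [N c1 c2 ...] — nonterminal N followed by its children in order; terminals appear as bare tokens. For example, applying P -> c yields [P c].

E
E & T
T & T
F & T
P & T
c & T
c & F
c & P ++ F
c & ! P ++ F
c & ! ! P ++ F
c & ! ! ! P ++ F
c & ! ! ! c ++ F
c & ! ! ! c ++ P ++ F
c & ! ! ! c ++ c ++ F
c & ! ! ! c ++ c ++ P ^ F
c & ! ! ! c ++ c ++ ! P ^ F
c & ! ! ! c ++ c ++ ! c ^ F
c & ! ! ! c ++ c ++ ! c ^ P
c & ! ! ! c ++ c ++ ! c ^ c

[E [E [T [F [P c]]]] & [T [F [P ! [P ! [P ! [P c]]]] ++ [F [P c] ++ [F [P ! [P c]] ^ [F [P c]]]]]]]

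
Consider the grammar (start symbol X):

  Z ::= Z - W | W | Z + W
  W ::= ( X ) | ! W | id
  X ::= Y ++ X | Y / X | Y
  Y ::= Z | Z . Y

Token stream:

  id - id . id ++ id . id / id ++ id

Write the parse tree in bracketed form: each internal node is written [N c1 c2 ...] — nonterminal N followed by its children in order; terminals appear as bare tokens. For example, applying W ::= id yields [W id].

[X [Y [Z [Z [W id]] - [W id]] . [Y [Z [W id]]]] ++ [X [Y [Z [W id]] . [Y [Z [W id]]]] / [X [Y [Z [W id]]] ++ [X [Y [Z [W id]]]]]]]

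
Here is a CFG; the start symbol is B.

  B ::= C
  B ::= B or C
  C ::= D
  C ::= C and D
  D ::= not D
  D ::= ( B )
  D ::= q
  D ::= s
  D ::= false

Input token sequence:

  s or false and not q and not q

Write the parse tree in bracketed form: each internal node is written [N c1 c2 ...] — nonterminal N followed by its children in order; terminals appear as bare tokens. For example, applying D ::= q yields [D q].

[B [B [C [D s]]] or [C [C [C [D false]] and [D not [D q]]] and [D not [D q]]]]

B
B or C
C or C
D or C
s or C
s or C and D
s or C and D and D
s or D and D and D
s or false and D and D
s or false and not D and D
s or false and not q and D
s or false and not q and not D
s or false and not q and not q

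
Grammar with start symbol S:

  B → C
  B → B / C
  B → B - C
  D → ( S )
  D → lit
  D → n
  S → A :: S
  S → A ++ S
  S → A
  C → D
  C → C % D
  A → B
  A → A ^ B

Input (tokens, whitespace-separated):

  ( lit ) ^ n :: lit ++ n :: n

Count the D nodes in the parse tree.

6

[S [A [A [B [C [D ( [S [A [B [C [D lit]]]]] )]]]] ^ [B [C [D n]]]] :: [S [A [B [C [D lit]]]] ++ [S [A [B [C [D n]]]] :: [S [A [B [C [D n]]]]]]]]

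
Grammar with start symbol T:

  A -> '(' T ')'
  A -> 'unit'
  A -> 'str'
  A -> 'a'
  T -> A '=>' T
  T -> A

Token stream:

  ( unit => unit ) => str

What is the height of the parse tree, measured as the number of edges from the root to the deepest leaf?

5

[T [A ( [T [A unit] => [T [A unit]]] )] => [T [A str]]]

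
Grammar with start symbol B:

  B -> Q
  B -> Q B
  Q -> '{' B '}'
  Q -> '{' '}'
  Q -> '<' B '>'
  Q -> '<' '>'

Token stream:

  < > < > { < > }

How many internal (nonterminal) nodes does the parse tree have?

8

[B [Q < >] [B [Q < >] [B [Q { [B [Q < >]] }]]]]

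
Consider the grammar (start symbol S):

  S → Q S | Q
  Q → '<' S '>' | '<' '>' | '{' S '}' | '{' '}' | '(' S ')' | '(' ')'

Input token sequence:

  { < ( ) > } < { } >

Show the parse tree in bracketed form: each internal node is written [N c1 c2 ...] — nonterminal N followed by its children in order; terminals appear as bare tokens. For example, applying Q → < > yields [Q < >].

[S [Q { [S [Q < [S [Q ( )]] >]] }] [S [Q < [S [Q { }]] >]]]

S
Q S
{ S } S
{ Q } S
{ < S > } S
{ < Q > } S
{ < ( ) > } S
{ < ( ) > } Q
{ < ( ) > } < S >
{ < ( ) > } < Q >
{ < ( ) > } < { } >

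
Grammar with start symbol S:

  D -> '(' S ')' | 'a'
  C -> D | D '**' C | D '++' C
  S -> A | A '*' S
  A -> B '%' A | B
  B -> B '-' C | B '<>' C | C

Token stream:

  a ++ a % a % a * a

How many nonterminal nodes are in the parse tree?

[S [A [B [C [D a] ++ [C [D a]]]] % [A [B [C [D a]]] % [A [B [C [D a]]]]]] * [S [A [B [C [D a]]]]]]

20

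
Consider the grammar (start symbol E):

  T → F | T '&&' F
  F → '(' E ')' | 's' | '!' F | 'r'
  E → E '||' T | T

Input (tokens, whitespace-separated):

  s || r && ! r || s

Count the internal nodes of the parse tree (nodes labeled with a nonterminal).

[E [E [E [T [F s]]] || [T [T [F r]] && [F ! [F r]]]] || [T [F s]]]

12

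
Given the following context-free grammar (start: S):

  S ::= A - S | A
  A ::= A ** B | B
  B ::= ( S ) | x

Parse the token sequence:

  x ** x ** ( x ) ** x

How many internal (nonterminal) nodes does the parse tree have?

[S [A [A [A [A [B x]] ** [B x]] ** [B ( [S [A [B x]]] )]] ** [B x]]]

12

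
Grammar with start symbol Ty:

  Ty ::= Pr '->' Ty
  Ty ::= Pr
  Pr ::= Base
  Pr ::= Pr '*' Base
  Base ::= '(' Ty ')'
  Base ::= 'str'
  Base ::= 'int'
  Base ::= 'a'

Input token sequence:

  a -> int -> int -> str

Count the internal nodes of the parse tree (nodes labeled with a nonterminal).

12

[Ty [Pr [Base a]] -> [Ty [Pr [Base int]] -> [Ty [Pr [Base int]] -> [Ty [Pr [Base str]]]]]]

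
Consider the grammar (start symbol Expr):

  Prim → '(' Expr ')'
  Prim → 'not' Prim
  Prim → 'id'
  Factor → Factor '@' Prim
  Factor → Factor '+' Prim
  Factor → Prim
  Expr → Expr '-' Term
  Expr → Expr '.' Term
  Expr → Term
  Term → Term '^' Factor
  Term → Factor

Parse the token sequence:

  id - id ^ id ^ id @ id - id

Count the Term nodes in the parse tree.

5

[Expr [Expr [Expr [Term [Factor [Prim id]]]] - [Term [Term [Term [Factor [Prim id]]] ^ [Factor [Prim id]]] ^ [Factor [Factor [Prim id]] @ [Prim id]]]] - [Term [Factor [Prim id]]]]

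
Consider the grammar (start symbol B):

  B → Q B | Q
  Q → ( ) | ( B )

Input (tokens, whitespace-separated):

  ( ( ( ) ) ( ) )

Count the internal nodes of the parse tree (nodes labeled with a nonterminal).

8

[B [Q ( [B [Q ( [B [Q ( )]] )] [B [Q ( )]]] )]]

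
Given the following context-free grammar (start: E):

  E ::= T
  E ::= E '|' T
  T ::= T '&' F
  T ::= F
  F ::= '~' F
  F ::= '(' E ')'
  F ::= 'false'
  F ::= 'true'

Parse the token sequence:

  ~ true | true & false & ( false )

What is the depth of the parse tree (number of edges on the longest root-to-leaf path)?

6

[E [E [T [F ~ [F true]]]] | [T [T [T [F true]] & [F false]] & [F ( [E [T [F false]]] )]]]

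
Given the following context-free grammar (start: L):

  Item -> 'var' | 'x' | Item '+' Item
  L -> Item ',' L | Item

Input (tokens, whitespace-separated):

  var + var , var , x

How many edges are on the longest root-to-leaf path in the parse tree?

4

[L [Item [Item var] + [Item var]] , [L [Item var] , [L [Item x]]]]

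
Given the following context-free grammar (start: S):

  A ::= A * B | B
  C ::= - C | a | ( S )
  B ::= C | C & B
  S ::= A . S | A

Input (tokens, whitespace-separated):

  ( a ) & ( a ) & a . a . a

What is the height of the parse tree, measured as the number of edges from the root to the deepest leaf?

[S [A [B [C ( [S [A [B [C a]]]] )] & [B [C ( [S [A [B [C a]]]] )] & [B [C a]]]]] . [S [A [B [C a]]] . [S [A [B [C a]]]]]]

9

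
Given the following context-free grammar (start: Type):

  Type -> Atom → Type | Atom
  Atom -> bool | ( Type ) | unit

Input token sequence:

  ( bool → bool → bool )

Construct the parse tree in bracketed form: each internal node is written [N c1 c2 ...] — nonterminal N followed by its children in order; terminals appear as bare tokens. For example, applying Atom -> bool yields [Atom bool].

[Type [Atom ( [Type [Atom bool] → [Type [Atom bool] → [Type [Atom bool]]]] )]]

Type
Atom
( Type )
( Atom → Type )
( bool → Type )
( bool → Atom → Type )
( bool → bool → Type )
( bool → bool → Atom )
( bool → bool → bool )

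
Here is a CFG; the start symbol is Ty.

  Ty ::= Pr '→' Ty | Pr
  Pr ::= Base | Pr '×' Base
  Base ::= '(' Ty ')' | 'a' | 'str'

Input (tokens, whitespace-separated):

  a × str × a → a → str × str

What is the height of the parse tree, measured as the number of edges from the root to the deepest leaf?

[Ty [Pr [Pr [Pr [Base a]] × [Base str]] × [Base a]] → [Ty [Pr [Base a]] → [Ty [Pr [Pr [Base str]] × [Base str]]]]]

6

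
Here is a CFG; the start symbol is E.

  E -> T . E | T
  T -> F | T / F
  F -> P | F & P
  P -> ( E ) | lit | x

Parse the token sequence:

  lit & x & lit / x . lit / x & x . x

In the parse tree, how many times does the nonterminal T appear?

[E [T [T [F [F [F [P lit]] & [P x]] & [P lit]]] / [F [P x]]] . [E [T [T [F [P lit]]] / [F [F [P x]] & [P x]]] . [E [T [F [P x]]]]]]

5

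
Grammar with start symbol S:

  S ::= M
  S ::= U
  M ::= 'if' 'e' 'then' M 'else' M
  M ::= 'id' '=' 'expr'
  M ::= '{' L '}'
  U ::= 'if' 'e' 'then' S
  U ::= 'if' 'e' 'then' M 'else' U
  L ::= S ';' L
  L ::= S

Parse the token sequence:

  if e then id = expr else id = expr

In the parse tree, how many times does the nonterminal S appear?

[S [M if e then [M id = expr] else [M id = expr]]]

1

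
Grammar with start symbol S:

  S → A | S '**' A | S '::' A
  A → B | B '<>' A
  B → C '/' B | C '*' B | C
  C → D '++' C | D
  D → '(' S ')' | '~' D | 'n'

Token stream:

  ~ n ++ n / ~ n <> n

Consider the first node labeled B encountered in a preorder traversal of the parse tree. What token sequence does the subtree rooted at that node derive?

[S [A [B [C [D ~ [D n]] ++ [C [D n]]] / [B [C [D ~ [D n]]]]] <> [A [B [C [D n]]]]]]

~ n ++ n / ~ n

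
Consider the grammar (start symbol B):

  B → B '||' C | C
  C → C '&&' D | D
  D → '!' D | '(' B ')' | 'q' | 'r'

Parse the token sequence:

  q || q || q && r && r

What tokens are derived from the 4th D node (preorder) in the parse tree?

r

[B [B [B [C [D q]]] || [C [D q]]] || [C [C [C [D q]] && [D r]] && [D r]]]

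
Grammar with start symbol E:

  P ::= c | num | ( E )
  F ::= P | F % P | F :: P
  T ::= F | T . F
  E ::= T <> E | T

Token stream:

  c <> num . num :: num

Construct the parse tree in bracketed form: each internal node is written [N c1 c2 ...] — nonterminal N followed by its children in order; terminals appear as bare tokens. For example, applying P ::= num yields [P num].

[E [T [F [P c]]] <> [E [T [T [F [P num]]] . [F [F [P num]] :: [P num]]]]]

E
T <> E
F <> E
P <> E
c <> E
c <> T
c <> T . F
c <> F . F
c <> P . F
c <> num . F
c <> num . F :: P
c <> num . P :: P
c <> num . num :: P
c <> num . num :: num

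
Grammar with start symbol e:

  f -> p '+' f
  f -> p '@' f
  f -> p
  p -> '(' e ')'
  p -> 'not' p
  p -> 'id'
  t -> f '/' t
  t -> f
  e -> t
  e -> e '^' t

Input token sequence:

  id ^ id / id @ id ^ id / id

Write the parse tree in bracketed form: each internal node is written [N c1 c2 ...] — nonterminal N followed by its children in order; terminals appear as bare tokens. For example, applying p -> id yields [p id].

[e [e [e [t [f [p id]]]] ^ [t [f [p id]] / [t [f [p id] @ [f [p id]]]]]] ^ [t [f [p id]] / [t [f [p id]]]]]

e
e ^ t
e ^ t ^ t
t ^ t ^ t
f ^ t ^ t
p ^ t ^ t
id ^ t ^ t
id ^ f / t ^ t
id ^ p / t ^ t
id ^ id / t ^ t
id ^ id / f ^ t
id ^ id / p @ f ^ t
id ^ id / id @ f ^ t
id ^ id / id @ p ^ t
id ^ id / id @ id ^ t
id ^ id / id @ id ^ f / t
id ^ id / id @ id ^ p / t
id ^ id / id @ id ^ id / t
id ^ id / id @ id ^ id / f
id ^ id / id @ id ^ id / p
id ^ id / id @ id ^ id / id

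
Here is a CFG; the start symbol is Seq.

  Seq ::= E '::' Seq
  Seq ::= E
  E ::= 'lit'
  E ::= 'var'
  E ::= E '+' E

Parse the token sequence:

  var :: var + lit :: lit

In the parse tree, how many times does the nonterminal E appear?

5

[Seq [E var] :: [Seq [E [E var] + [E lit]] :: [Seq [E lit]]]]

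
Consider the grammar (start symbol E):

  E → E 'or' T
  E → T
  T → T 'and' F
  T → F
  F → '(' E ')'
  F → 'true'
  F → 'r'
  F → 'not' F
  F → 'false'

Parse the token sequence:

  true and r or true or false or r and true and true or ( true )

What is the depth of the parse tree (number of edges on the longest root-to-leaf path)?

[E [E [E [E [E [T [T [F true]] and [F r]]] or [T [F true]]] or [T [F false]]] or [T [T [T [F r]] and [F true]] and [F true]]] or [T [F ( [E [T [F true]]] )]]]

8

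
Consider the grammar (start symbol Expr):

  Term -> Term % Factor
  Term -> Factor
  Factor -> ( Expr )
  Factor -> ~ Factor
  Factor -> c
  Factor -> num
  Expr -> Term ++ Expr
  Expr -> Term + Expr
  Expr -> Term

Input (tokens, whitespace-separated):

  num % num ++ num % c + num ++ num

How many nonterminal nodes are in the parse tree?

16

[Expr [Term [Term [Factor num]] % [Factor num]] ++ [Expr [Term [Term [Factor num]] % [Factor c]] + [Expr [Term [Factor num]] ++ [Expr [Term [Factor num]]]]]]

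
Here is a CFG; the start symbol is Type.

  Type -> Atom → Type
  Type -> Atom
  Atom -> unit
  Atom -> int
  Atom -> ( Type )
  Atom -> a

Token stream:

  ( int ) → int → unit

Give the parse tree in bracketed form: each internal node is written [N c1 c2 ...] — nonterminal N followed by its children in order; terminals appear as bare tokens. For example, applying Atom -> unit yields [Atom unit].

[Type [Atom ( [Type [Atom int]] )] → [Type [Atom int] → [Type [Atom unit]]]]

Type
Atom → Type
( Type ) → Type
( Atom ) → Type
( int ) → Type
( int ) → Atom → Type
( int ) → int → Type
( int ) → int → Atom
( int ) → int → unit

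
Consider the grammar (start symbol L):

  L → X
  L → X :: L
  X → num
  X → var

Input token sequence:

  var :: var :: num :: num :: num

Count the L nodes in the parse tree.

[L [X var] :: [L [X var] :: [L [X num] :: [L [X num] :: [L [X num]]]]]]

5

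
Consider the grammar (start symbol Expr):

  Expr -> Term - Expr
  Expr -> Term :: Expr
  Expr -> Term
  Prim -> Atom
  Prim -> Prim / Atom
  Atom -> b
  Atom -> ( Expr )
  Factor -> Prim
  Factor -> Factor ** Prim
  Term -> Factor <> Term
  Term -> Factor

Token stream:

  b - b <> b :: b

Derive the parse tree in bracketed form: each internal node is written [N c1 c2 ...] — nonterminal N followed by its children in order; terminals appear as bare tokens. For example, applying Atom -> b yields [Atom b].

[Expr [Term [Factor [Prim [Atom b]]]] - [Expr [Term [Factor [Prim [Atom b]]] <> [Term [Factor [Prim [Atom b]]]]] :: [Expr [Term [Factor [Prim [Atom b]]]]]]]

Expr
Term - Expr
Factor - Expr
Prim - Expr
Atom - Expr
b - Expr
b - Term :: Expr
b - Factor <> Term :: Expr
b - Prim <> Term :: Expr
b - Atom <> Term :: Expr
b - b <> Term :: Expr
b - b <> Factor :: Expr
b - b <> Prim :: Expr
b - b <> Atom :: Expr
b - b <> b :: Expr
b - b <> b :: Term
b - b <> b :: Factor
b - b <> b :: Prim
b - b <> b :: Atom
b - b <> b :: b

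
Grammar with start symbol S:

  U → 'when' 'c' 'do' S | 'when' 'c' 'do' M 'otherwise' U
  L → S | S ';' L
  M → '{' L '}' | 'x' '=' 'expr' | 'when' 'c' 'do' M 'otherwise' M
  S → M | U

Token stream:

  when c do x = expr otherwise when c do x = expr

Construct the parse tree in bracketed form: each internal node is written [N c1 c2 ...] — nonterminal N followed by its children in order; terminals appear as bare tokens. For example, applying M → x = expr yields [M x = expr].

S
U
when c do M otherwise U
when c do x = expr otherwise U
when c do x = expr otherwise when c do S
when c do x = expr otherwise when c do M
when c do x = expr otherwise when c do x = expr

[S [U when c do [M x = expr] otherwise [U when c do [S [M x = expr]]]]]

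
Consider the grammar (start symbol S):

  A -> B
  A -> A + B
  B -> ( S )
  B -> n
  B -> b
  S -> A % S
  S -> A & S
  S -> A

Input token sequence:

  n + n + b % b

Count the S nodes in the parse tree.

2

[S [A [A [A [B n]] + [B n]] + [B b]] % [S [A [B b]]]]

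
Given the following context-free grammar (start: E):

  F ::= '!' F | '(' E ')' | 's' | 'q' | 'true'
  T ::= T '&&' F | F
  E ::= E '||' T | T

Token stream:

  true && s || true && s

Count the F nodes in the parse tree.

[E [E [T [T [F true]] && [F s]]] || [T [T [F true]] && [F s]]]

4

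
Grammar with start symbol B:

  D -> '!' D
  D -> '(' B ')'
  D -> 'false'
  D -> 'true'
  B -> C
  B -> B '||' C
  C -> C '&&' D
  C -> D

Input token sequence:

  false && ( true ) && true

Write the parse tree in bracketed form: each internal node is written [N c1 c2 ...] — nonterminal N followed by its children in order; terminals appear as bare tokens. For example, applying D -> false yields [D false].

B
C
C && D
C && D && D
D && D && D
false && D && D
false && ( B ) && D
false && ( C ) && D
false && ( D ) && D
false && ( true ) && D
false && ( true ) && true

[B [C [C [C [D false]] && [D ( [B [C [D true]]] )]] && [D true]]]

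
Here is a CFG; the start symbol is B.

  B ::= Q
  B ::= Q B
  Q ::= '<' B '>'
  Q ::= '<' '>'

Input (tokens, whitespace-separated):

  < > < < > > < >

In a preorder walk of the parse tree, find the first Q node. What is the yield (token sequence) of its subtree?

[B [Q < >] [B [Q < [B [Q < >]] >] [B [Q < >]]]]

< >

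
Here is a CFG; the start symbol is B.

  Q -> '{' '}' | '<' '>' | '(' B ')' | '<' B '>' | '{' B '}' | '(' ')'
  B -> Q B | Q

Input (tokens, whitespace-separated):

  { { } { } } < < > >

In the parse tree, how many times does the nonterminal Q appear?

[B [Q { [B [Q { }] [B [Q { }]]] }] [B [Q < [B [Q < >]] >]]]

5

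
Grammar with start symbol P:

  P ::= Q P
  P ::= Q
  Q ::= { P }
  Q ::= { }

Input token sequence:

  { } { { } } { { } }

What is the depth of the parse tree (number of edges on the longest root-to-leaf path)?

6

[P [Q { }] [P [Q { [P [Q { }]] }] [P [Q { [P [Q { }]] }]]]]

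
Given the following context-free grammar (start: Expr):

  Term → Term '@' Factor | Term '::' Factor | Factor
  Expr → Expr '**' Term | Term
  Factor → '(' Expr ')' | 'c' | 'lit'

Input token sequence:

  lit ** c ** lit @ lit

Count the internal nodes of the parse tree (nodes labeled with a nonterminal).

11

[Expr [Expr [Expr [Term [Factor lit]]] ** [Term [Factor c]]] ** [Term [Term [Factor lit]] @ [Factor lit]]]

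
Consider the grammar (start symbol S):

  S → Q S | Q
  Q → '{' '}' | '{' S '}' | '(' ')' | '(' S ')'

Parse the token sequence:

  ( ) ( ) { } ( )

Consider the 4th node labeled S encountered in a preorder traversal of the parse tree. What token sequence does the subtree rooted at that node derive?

[S [Q ( )] [S [Q ( )] [S [Q { }] [S [Q ( )]]]]]

( )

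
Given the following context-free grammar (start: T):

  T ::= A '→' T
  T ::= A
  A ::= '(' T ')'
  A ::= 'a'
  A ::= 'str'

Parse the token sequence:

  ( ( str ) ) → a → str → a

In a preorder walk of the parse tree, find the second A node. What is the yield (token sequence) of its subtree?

( str )

[T [A ( [T [A ( [T [A str]] )]] )] → [T [A a] → [T [A str] → [T [A a]]]]]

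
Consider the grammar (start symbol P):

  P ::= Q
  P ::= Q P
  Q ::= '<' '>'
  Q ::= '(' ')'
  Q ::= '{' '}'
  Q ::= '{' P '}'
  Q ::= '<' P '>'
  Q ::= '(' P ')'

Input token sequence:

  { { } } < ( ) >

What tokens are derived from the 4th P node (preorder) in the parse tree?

( )

[P [Q { [P [Q { }]] }] [P [Q < [P [Q ( )]] >]]]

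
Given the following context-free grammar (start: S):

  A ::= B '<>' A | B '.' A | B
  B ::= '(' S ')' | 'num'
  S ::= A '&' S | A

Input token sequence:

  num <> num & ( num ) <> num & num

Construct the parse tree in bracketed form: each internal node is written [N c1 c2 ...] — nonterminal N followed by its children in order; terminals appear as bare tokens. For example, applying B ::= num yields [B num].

S
A & S
B <> A & S
num <> A & S
num <> B & S
num <> num & S
num <> num & A & S
num <> num & B <> A & S
num <> num & ( S ) <> A & S
num <> num & ( A ) <> A & S
num <> num & ( B ) <> A & S
num <> num & ( num ) <> A & S
num <> num & ( num ) <> B & S
num <> num & ( num ) <> num & S
num <> num & ( num ) <> num & A
num <> num & ( num ) <> num & B
num <> num & ( num ) <> num & num

[S [A [B num] <> [A [B num]]] & [S [A [B ( [S [A [B num]]] )] <> [A [B num]]] & [S [A [B num]]]]]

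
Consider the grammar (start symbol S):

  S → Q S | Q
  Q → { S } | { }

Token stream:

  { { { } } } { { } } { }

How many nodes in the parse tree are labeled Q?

[S [Q { [S [Q { [S [Q { }]] }]] }] [S [Q { [S [Q { }]] }] [S [Q { }]]]]

6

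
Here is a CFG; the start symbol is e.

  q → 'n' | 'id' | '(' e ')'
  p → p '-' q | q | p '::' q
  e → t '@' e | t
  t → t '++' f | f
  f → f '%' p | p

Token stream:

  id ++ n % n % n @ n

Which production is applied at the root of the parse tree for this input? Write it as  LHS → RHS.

[e [t [t [f [p [q id]]]] ++ [f [f [f [p [q n]]] % [p [q n]]] % [p [q n]]]] @ [e [t [f [p [q n]]]]]]

e → t '@' e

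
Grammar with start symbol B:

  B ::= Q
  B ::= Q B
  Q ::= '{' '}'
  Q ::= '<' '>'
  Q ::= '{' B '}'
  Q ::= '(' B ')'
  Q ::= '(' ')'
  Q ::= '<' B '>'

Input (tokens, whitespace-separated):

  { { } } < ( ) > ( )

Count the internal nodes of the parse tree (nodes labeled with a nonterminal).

[B [Q { [B [Q { }]] }] [B [Q < [B [Q ( )]] >] [B [Q ( )]]]]

10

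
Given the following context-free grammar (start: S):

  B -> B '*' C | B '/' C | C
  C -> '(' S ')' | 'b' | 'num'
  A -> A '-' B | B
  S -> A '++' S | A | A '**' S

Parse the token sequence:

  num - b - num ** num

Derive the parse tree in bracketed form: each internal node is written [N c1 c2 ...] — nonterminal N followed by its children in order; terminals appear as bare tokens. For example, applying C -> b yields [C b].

S
A ** S
A - B ** S
A - B - B ** S
B - B - B ** S
C - B - B ** S
num - B - B ** S
num - C - B ** S
num - b - B ** S
num - b - C ** S
num - b - num ** S
num - b - num ** A
num - b - num ** B
num - b - num ** C
num - b - num ** num

[S [A [A [A [B [C num]]] - [B [C b]]] - [B [C num]]] ** [S [A [B [C num]]]]]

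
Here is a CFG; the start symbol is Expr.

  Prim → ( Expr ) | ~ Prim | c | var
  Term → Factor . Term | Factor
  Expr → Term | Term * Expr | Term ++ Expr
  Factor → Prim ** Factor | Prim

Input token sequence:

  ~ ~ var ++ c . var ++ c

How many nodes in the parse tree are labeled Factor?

[Expr [Term [Factor [Prim ~ [Prim ~ [Prim var]]]]] ++ [Expr [Term [Factor [Prim c]] . [Term [Factor [Prim var]]]] ++ [Expr [Term [Factor [Prim c]]]]]]

4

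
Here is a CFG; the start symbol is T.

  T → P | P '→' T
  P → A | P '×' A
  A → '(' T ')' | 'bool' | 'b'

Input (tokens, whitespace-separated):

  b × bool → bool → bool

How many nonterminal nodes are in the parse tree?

11

[T [P [P [A b]] × [A bool]] → [T [P [A bool]] → [T [P [A bool]]]]]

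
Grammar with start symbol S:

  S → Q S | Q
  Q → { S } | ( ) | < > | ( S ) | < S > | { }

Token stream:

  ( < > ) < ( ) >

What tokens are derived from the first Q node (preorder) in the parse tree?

( < > )

[S [Q ( [S [Q < >]] )] [S [Q < [S [Q ( )]] >]]]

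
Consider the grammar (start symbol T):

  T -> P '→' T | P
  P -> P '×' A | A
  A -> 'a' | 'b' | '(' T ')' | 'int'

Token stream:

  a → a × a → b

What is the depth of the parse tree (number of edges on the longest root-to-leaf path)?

[T [P [A a]] → [T [P [P [A a]] × [A a]] → [T [P [A b]]]]]

5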